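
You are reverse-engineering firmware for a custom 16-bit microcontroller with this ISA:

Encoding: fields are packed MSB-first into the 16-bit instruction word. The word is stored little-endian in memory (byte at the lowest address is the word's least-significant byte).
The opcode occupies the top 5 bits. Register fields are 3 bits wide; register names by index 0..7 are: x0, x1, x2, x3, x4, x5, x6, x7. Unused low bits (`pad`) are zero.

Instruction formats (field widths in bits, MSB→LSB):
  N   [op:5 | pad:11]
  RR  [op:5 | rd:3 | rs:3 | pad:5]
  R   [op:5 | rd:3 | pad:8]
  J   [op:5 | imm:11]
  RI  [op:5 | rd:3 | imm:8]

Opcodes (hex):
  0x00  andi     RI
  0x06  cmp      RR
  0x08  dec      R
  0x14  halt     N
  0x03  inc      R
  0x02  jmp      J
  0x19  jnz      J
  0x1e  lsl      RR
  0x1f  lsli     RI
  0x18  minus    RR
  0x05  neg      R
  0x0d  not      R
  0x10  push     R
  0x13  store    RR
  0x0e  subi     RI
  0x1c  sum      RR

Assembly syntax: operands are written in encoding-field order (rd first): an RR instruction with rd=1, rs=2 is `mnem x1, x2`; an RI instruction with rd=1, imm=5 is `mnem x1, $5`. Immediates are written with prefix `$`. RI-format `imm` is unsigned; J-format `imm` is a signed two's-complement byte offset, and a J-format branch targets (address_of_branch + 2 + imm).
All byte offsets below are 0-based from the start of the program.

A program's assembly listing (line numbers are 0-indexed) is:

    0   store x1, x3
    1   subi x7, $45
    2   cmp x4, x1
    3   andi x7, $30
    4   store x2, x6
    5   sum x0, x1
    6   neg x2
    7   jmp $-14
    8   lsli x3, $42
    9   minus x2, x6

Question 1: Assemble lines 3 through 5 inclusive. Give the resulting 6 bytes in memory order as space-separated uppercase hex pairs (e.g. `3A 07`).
1E 07 C0 9A 20 E0

3. andi fields op=0x0:5|rd=7:3|imm=30:8 → word 071eh → 1e 07
4. store fields op=0x13:5|rd=2:3|rs=6:3|pad=0:5 → word 9ac0h → c0 9a
5. sum fields op=0x1c:5|rd=0:3|rs=1:3|pad=0:5 → word e020h → 20 e0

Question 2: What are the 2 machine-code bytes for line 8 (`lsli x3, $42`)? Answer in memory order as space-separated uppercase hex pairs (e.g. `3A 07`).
2A FB

8. lsli fields op=0x1f:5|rd=3:3|imm=42:8 → word fb2ah → 2a fb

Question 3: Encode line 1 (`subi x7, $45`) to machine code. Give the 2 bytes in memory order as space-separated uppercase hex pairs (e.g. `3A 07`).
2D 77

L1: subi op=0xe:5|rd=7:3|imm=45:8 ⇒ 0x772d ⇒ little 2d 77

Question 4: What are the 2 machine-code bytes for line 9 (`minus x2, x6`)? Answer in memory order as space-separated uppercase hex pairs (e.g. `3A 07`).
C0 C2

L9: minus op=0x18:5|rd=2:3|rs=6:3|pad=0:5 ⇒ 0xc2c0 ⇒ little c0 c2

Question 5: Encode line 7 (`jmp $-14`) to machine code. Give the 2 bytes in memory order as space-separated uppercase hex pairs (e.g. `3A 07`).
F2 17

L7: jmp op=0x2:5|imm=-14:11 ⇒ 0x17f2 ⇒ little f2 17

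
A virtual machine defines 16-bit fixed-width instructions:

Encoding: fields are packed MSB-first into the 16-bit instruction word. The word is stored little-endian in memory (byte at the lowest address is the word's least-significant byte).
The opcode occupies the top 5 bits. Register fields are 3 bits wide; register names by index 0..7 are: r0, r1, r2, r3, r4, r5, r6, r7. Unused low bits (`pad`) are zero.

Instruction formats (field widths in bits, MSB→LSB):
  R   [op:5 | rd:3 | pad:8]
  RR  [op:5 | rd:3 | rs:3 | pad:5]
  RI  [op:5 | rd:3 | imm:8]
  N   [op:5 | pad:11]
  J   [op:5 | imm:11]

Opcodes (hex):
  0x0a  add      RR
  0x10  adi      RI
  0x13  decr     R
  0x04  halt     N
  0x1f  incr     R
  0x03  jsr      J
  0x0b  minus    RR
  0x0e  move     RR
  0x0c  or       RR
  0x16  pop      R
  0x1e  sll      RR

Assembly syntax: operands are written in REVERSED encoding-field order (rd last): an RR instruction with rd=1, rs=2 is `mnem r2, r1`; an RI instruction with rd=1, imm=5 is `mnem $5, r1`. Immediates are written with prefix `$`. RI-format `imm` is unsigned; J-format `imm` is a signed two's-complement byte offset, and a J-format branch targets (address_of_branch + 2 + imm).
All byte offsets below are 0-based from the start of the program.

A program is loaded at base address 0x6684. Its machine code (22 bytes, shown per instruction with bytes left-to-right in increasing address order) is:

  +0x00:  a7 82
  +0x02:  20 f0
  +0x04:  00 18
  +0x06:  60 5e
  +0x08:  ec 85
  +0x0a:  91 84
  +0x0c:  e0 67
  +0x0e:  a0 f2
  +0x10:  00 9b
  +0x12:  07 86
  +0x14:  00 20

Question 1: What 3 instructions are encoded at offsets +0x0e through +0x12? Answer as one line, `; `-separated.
[0e] a0 f2 → 0xf2a0
  op=0xf2a0>>11=0x1e ⇒ sll (RR)
  rd: (w>>8)&0x7=0x2 → r2
  rs: (w>>5)&0x7=0x5 → r5
[10] 00 9b → 0x9b00
  op=0x9b00>>11=0x13 ⇒ decr (R)
  rd: (w>>8)&0x7=0x3 → r3
[12] 07 86 → 0x8607
  op=0x8607>>11=0x10 ⇒ adi (RI)
  rd: (w>>8)&0x7=0x6 → r6
  imm: (w>>0)&0xff=0x7 → $7

sll r5, r2; decr r3; adi $7, r6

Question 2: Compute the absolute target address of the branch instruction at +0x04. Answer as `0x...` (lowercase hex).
+0x04: 00 18 ⇒ word 0x1800 (little)
  op=0x1800>>11=0x3 ⇒ jsr (J)
  imm: (w>>0)&0x7ff=0x0 → $0
  target = base 0x6684 + off 0x04 + 2 + imm 0 = 0x668a

0x668a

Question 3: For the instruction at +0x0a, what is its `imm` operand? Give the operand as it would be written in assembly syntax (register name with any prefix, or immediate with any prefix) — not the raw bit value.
$145

[0a] 91 84 → 0x8491
  top 5b → 0x10 → adi [RI]
  rd: (w>>8)&0x7=0x4 → r4
  imm: (w>>0)&0xff=0x91 → $145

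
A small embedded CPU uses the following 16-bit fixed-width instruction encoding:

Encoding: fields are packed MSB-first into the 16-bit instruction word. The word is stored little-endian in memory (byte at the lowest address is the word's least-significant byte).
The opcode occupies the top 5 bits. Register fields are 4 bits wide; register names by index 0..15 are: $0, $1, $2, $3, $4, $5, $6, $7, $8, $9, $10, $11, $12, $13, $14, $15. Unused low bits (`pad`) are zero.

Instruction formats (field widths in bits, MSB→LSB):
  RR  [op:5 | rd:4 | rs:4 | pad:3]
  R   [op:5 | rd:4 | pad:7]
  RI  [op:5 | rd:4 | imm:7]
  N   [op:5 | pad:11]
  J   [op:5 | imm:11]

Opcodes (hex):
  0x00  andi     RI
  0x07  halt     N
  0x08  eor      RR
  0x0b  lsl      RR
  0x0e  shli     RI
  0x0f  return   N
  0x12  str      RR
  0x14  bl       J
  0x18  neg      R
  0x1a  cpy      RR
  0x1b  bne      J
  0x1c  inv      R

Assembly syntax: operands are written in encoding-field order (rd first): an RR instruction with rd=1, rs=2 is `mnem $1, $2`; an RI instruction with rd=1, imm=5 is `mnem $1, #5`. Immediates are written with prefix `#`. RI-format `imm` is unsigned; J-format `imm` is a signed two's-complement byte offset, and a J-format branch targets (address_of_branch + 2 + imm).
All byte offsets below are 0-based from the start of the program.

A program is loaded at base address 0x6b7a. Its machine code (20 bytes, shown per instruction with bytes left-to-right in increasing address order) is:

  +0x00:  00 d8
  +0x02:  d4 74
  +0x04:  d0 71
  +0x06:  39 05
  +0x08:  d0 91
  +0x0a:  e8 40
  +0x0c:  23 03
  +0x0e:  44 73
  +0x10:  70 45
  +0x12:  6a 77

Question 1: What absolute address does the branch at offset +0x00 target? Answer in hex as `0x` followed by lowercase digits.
+0x00: 00 d8 ⇒ word 0xd800 (little)
  top 5b → 0x1b → bne [J]
  imm@[10:0]=0x0 ⇒ #0
  target = base 0x6b7a + off 0x00 + 2 + imm 0 = 0x6b7c

0x6b7c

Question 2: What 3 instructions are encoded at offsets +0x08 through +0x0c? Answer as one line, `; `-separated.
str $3, $10; eor $1, $13; andi $6, #35

+0x08: d0 91 ⇒ word 0x91d0 (little)
  op=0x91d0>>11=0x12 ⇒ str (RR)
  rd@[10:7]=0x3 ⇒ $3
  rs@[6:3]=0xa ⇒ $10
+0x0a: e8 40 ⇒ word 0x40e8 (little)
  op=0x40e8>>11=0x8 ⇒ eor (RR)
  rd@[10:7]=0x1 ⇒ $1
  rs@[6:3]=0xd ⇒ $13
+0x0c: 23 03 ⇒ word 0x0323 (little)
  op=0x0323>>11=0x0 ⇒ andi (RI)
  rd@[10:7]=0x6 ⇒ $6
  imm@[6:0]=0x23 ⇒ #35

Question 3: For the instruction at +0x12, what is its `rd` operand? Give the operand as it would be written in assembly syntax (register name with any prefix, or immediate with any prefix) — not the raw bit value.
$14

@+12  little-endian(6a 77) = 0x776a
  op=0x776a>>11=0xe ⇒ shli (RI)
  rd@[10:7]=0xe ⇒ $14
  imm@[6:0]=0x6a ⇒ #106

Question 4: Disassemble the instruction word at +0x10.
+0x10: 70 45 ⇒ word 0x4570 (little)
  top 5b → 0x8 → eor [RR]
  [10:7] rd=10 = $10
  [6:3] rs=14 = $14

eor $10, $14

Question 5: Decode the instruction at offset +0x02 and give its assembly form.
[02] d4 74 → 0x74d4
  top 5b → 0xe → shli [RI]
  [10:7] rd=9 = $9
  [6:0] imm=84 = #84

shli $9, #84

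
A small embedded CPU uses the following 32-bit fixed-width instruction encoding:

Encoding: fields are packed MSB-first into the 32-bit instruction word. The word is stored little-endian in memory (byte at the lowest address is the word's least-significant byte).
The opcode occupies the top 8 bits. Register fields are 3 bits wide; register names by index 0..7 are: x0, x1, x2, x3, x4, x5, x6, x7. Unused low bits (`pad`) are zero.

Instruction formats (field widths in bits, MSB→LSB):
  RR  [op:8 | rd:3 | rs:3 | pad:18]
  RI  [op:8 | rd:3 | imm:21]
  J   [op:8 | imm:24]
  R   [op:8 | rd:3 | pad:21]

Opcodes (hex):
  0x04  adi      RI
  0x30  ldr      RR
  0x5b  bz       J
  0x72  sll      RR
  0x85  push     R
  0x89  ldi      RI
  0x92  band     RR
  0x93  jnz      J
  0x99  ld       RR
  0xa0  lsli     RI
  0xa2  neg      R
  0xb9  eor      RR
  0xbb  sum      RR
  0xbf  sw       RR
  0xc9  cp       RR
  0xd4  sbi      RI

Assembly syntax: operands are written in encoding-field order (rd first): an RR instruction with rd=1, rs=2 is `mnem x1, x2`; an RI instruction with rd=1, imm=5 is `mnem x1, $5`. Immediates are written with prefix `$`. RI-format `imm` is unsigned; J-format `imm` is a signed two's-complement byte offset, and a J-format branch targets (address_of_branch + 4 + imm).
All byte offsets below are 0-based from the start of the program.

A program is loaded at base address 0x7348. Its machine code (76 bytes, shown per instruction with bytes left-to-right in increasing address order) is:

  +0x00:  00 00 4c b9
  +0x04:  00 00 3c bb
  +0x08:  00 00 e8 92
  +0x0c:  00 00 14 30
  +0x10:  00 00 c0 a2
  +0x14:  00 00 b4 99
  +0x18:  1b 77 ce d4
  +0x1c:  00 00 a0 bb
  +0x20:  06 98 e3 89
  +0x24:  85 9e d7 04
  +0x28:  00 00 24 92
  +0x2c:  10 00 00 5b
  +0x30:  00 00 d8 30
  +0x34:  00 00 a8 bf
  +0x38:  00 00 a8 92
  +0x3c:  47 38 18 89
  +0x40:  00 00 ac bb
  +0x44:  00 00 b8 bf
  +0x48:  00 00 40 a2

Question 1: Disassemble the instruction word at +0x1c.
sum x5, x0

@+1c  little-endian(00 00 a0 bb) = 0xbba00000
  top 8b → 0xbb → sum [RR]
  [23:21] rd=5 = x5
  [20:18] rs=0 = x0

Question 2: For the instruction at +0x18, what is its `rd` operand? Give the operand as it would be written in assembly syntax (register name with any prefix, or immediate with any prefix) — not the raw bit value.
x6

off 0x18: read 1b 77 ce d4 as little → 0xd4ce771b
  top 8b → 0xd4 → sbi [RI]
  [23:21] rd=6 = x6
  [20:0] imm=947995 = $947995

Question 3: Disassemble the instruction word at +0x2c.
+0x2c: 10 00 00 5b ⇒ word 0x5b000010 (little)
  top 8b → 0x5b → bz [J]
  imm: (w>>0)&0xffffff=0x10 → $16

bz $16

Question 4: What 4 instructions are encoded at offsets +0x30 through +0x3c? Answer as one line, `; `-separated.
ldr x6, x6; sw x5, x2; band x5, x2; ldi x0, $1587271

[30] 00 00 d8 30 → 0x30d80000
  top 8b → 0x30 → ldr [RR]
  rd: (w>>21)&0x7=0x6 → x6
  rs: (w>>18)&0x7=0x6 → x6
[34] 00 00 a8 bf → 0xbfa80000
  top 8b → 0xbf → sw [RR]
  rd: (w>>21)&0x7=0x5 → x5
  rs: (w>>18)&0x7=0x2 → x2
[38] 00 00 a8 92 → 0x92a80000
  top 8b → 0x92 → band [RR]
  rd: (w>>21)&0x7=0x5 → x5
  rs: (w>>18)&0x7=0x2 → x2
[3c] 47 38 18 89 → 0x89183847
  top 8b → 0x89 → ldi [RI]
  rd: (w>>21)&0x7=0x0 → x0
  imm: (w>>0)&0x1fffff=0x183847 → $1587271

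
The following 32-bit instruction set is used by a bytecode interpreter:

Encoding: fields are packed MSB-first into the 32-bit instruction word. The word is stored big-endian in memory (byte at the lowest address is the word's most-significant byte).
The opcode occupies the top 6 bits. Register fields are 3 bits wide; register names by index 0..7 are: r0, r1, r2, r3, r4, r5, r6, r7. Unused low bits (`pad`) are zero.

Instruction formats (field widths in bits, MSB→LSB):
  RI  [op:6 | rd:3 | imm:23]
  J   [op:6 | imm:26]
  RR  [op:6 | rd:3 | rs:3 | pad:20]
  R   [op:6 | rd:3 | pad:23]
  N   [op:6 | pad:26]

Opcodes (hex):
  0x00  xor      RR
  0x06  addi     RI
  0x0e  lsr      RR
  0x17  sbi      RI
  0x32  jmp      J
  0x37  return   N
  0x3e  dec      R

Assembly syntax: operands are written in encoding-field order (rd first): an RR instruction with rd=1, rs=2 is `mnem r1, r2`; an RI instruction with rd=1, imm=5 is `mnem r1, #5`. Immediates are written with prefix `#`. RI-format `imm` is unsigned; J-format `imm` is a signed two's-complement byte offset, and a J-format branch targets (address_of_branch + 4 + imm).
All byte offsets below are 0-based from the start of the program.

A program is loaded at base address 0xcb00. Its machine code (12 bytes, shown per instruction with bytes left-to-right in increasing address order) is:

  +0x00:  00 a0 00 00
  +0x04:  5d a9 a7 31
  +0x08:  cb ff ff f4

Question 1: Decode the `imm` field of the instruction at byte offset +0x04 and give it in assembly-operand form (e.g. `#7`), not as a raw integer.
#2729777

@+04  big-endian(5d a9 a7 31) = 0x5da9a731
  top 6b → 0x17 → sbi [RI]
  rd: (w>>23)&0x7=0x3 → r3
  imm: (w>>0)&0x7fffff=0x29a731 → #2729777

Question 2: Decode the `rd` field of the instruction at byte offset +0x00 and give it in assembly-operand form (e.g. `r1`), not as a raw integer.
r1

off 0x00: read 00 a0 00 00 as big → 0x00a00000
  opcode bits[31:26]=0x0: xor/RR
  rd@[25:23]=0x1 ⇒ r1
  rs@[22:20]=0x2 ⇒ r2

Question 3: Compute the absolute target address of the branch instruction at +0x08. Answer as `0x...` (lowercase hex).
+0x08: cb ff ff f4 ⇒ word 0xcbfffff4 (big)
  opcode bits[31:26]=0x32: jmp/J
  imm: (w>>0)&0x3ffffff=0x3fffff4 (s26→-12) → #-12
  target = base 0xcb00 + off 0x08 + 4 + imm -12 = 0xcb00

0xcb00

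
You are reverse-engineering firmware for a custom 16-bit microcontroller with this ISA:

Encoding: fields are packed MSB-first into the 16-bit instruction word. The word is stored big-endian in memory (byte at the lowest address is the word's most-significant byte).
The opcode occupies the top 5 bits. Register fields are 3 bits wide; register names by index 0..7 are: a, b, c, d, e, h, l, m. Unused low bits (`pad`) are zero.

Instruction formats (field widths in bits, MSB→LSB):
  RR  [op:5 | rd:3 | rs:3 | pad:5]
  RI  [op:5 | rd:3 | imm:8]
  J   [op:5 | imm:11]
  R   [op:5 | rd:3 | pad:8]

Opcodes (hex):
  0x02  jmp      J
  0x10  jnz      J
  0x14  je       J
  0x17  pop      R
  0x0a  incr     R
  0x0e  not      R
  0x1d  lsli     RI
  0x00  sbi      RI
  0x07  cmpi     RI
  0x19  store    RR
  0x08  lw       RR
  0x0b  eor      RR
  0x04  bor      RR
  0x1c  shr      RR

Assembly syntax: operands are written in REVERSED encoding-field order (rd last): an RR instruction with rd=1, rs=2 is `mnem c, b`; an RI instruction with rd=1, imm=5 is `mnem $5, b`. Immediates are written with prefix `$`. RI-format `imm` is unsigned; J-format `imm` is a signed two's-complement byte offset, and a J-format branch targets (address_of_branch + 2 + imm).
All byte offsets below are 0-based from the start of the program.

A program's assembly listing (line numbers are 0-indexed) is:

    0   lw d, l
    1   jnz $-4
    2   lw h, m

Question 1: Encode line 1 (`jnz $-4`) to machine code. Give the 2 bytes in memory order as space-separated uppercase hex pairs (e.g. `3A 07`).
L1: jnz op=0x10:5|imm=-4:11 ⇒ 0x87fc ⇒ big 87 fc

87 FC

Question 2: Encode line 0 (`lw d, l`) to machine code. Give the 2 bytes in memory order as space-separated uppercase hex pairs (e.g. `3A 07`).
L0: lw op=0x8:5|rd=6:3|rs=3:3|pad=0:5 ⇒ 0x4660 ⇒ big 46 60

46 60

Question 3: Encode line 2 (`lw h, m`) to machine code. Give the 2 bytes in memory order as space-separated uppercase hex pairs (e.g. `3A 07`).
47 A0

L2: lw op=0x8:5|rd=7:3|rs=5:3|pad=0:5 ⇒ 0x47a0 ⇒ big 47 a0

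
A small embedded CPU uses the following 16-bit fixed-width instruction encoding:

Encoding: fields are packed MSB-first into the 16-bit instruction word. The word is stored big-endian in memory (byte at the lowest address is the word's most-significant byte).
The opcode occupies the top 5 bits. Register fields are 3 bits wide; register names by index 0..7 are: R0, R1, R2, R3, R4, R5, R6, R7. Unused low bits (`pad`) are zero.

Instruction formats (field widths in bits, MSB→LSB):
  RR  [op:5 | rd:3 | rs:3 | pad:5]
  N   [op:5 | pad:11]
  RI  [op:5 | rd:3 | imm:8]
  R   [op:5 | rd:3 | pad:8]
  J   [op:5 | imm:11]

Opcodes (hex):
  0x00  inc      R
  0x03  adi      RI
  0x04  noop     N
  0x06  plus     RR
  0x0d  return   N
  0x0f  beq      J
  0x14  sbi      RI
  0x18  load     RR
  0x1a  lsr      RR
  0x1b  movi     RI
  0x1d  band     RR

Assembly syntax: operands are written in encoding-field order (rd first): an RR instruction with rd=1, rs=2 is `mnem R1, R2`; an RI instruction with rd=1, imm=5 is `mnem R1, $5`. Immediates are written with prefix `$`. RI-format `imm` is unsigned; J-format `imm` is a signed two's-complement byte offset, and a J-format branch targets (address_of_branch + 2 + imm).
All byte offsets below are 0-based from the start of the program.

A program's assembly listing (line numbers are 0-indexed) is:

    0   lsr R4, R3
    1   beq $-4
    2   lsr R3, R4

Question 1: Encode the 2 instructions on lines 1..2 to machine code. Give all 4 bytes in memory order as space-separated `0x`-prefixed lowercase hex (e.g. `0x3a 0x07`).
1. beq fields op=0xf:5|imm=-4:11 → word 7ffch → 7f fc
2. lsr fields op=0x1a:5|rd=3:3|rs=4:3|pad=0:5 → word d380h → d3 80

0x7f 0xfc 0xd3 0x80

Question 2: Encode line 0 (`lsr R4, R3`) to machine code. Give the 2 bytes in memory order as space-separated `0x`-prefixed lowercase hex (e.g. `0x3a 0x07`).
0xd4 0x60

line 0 (lsr): pack op=0x1a:5|rd=4:3|rs=3:3|pad=0:5 = 0xd460; big→ d4 60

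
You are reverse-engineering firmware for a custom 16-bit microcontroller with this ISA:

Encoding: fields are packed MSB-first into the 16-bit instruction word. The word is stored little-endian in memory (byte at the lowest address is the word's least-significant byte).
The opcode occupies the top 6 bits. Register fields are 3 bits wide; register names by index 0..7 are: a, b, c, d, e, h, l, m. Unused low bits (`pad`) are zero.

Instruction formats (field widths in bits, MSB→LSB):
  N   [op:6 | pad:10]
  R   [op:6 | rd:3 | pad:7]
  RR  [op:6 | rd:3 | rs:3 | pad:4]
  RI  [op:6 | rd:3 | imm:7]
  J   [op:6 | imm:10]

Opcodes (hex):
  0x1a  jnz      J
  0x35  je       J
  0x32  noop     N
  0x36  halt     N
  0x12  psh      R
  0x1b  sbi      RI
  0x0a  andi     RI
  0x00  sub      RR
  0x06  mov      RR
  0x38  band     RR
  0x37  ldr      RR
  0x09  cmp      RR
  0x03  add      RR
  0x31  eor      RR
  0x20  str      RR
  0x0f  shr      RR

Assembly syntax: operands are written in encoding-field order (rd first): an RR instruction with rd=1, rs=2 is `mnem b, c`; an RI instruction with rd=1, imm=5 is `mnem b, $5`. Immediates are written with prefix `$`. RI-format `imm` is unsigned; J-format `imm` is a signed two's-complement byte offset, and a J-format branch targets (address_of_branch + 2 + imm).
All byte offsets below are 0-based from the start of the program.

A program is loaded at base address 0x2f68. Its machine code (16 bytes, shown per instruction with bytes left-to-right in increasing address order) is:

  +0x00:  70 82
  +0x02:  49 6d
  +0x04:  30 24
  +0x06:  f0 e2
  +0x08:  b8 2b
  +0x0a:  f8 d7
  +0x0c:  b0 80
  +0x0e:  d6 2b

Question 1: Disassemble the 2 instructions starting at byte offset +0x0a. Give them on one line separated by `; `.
[0a] f8 d7 → 0xd7f8
  top 6b → 0x35 → je [J]
  imm: (w>>0)&0x3ff=0x3f8 (s10→-8) → $-8
[0c] b0 80 → 0x80b0
  top 6b → 0x20 → str [RR]
  rd: (w>>7)&0x7=0x1 → b
  rs: (w>>4)&0x7=0x3 → d

je $-8; str b, d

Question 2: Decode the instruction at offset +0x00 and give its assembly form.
[00] 70 82 → 0x8270
  opcode bits[15:10]=0x20: str/RR
  [9:7] rd=4 = e
  [6:4] rs=7 = m

str e, m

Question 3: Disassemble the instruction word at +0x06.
band h, m

+0x06: f0 e2 ⇒ word 0xe2f0 (little)
  top 6b → 0x38 → band [RR]
  rd@[9:7]=0x5 ⇒ h
  rs@[6:4]=0x7 ⇒ m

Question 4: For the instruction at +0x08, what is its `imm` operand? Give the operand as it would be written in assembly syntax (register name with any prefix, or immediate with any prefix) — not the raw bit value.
$56

[08] b8 2b → 0x2bb8
  top 6b → 0xa → andi [RI]
  rd@[9:7]=0x7 ⇒ m
  imm@[6:0]=0x38 ⇒ $56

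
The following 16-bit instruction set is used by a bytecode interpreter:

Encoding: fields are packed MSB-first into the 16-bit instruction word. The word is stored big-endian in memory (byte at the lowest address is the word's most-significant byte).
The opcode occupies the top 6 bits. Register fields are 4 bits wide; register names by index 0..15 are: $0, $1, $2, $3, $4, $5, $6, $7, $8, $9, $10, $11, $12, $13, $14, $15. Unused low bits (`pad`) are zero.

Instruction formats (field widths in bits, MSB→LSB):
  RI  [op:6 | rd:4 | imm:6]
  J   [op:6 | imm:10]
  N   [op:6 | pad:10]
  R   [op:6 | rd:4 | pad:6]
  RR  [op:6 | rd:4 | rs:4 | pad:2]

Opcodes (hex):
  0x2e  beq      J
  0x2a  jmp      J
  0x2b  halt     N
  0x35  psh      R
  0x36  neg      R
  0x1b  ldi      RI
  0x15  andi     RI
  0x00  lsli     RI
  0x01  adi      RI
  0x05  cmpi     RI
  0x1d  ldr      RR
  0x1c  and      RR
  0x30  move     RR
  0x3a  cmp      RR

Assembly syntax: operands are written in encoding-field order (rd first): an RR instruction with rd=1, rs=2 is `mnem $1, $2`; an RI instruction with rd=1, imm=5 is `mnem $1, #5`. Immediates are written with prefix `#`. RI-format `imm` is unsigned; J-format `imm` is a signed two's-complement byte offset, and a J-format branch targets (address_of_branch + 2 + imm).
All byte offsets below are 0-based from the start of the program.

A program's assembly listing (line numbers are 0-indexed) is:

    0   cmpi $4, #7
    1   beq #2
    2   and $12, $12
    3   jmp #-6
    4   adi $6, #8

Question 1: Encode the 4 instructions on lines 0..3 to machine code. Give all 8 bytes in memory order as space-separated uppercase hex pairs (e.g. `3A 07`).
0. cmpi fields op=0x5:6|rd=4:4|imm=7:6 → word 1507h → 15 07
1. beq fields op=0x2e:6|imm=2:10 → word b802h → b8 02
2. and fields op=0x1c:6|rd=12:4|rs=12:4|pad=0:2 → word 7330h → 73 30
3. jmp fields op=0x2a:6|imm=-6:10 → word abfah → ab fa

15 07 B8 02 73 30 AB FA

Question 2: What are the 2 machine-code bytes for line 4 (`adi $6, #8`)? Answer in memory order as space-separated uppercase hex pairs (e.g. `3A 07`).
L4: adi op=0x1:6|rd=6:4|imm=8:6 ⇒ 0x0588 ⇒ big 05 88

05 88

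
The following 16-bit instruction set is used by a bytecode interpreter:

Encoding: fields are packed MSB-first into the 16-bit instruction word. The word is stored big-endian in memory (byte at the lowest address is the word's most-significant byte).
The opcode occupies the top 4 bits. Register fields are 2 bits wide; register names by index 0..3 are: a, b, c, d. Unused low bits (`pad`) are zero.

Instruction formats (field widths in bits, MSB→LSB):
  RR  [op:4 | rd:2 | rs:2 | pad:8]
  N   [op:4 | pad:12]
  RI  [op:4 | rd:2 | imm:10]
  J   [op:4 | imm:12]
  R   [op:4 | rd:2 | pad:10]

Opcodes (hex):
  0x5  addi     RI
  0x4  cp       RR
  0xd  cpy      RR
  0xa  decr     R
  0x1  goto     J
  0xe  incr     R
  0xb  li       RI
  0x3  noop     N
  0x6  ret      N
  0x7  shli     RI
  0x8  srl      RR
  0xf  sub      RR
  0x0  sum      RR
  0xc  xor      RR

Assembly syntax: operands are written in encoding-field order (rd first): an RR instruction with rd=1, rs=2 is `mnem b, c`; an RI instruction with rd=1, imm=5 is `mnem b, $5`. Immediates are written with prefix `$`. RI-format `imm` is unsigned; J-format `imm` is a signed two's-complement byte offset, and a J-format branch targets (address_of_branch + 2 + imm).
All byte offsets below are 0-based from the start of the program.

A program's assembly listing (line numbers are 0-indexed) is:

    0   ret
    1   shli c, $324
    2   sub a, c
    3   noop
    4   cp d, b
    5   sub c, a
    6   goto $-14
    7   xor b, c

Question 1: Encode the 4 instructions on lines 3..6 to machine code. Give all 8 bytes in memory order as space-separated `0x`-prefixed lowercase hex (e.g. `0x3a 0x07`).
0x30 0x00 0x4d 0x00 0xf8 0x00 0x1f 0xf2

3. noop fields op=0x3:4|pad=0:12 → word 3000h → 30 00
4. cp fields op=0x4:4|rd=3:2|rs=1:2|pad=0:8 → word 4d00h → 4d 00
5. sub fields op=0xf:4|rd=2:2|rs=0:2|pad=0:8 → word f800h → f8 00
6. goto fields op=0x1:4|imm=-14:12 → word 1ff2h → 1f f2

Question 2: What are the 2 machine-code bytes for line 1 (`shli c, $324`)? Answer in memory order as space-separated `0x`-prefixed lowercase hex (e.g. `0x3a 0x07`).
0x79 0x44

line 1 (shli): pack op=0x7:4|rd=2:2|imm=324:10 = 0x7944; big→ 79 44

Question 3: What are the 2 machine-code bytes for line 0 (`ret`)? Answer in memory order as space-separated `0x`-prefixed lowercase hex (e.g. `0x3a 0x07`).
0x60 0x00

L0: ret op=0x6:4|pad=0:12 ⇒ 0x6000 ⇒ big 60 00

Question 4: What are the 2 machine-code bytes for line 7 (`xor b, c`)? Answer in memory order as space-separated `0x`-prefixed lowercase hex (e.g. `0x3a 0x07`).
0xc6 0x00

L7: xor op=0xc:4|rd=1:2|rs=2:2|pad=0:8 ⇒ 0xc600 ⇒ big c6 00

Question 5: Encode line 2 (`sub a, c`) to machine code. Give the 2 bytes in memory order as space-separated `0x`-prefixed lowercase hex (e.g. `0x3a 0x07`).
line 2 (sub): pack op=0xf:4|rd=0:2|rs=2:2|pad=0:8 = 0xf200; big→ f2 00

0xf2 0x00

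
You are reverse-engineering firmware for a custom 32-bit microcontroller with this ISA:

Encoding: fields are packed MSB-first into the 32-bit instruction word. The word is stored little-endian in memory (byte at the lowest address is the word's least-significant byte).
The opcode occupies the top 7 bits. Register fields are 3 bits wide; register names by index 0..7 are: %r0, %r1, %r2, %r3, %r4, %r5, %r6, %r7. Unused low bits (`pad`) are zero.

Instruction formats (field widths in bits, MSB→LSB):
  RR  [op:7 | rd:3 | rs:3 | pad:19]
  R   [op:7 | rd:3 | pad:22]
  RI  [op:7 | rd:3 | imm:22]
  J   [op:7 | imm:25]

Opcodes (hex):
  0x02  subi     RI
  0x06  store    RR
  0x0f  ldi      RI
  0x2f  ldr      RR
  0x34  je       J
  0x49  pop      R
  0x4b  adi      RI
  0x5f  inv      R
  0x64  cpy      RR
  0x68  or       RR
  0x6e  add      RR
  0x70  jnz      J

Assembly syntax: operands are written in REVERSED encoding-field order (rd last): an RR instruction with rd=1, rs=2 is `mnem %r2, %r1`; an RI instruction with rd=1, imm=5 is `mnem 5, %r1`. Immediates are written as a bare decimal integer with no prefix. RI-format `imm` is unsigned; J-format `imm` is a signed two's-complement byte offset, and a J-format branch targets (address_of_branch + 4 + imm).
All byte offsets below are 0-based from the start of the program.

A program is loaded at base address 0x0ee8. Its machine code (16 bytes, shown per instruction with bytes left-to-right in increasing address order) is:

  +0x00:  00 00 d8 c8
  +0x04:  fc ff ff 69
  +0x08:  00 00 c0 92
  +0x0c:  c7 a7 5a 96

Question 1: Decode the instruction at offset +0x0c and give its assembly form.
off 0x0c: read c7 a7 5a 96 as little → 0x965aa7c7
  opcode bits[31:25]=0x4b: adi/RI
  [24:22] rd=1 = %r1
  [21:0] imm=1746887 = 1746887

adi 1746887, %r1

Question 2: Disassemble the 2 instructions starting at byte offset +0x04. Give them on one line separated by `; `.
off 0x04: read fc ff ff 69 as little → 0x69fffffc
  op=0x69fffffc>>25=0x34 ⇒ je (J)
  imm@[24:0]=0x1fffffc (s25→-4) ⇒ -4
off 0x08: read 00 00 c0 92 as little → 0x92c00000
  op=0x92c00000>>25=0x49 ⇒ pop (R)
  rd@[24:22]=0x3 ⇒ %r3

je -4; pop %r3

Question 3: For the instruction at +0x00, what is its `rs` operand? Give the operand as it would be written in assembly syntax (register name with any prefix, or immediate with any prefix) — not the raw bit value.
%r3

+0x00: 00 00 d8 c8 ⇒ word 0xc8d80000 (little)
  top 7b → 0x64 → cpy [RR]
  [24:22] rd=3 = %r3
  [21:19] rs=3 = %r3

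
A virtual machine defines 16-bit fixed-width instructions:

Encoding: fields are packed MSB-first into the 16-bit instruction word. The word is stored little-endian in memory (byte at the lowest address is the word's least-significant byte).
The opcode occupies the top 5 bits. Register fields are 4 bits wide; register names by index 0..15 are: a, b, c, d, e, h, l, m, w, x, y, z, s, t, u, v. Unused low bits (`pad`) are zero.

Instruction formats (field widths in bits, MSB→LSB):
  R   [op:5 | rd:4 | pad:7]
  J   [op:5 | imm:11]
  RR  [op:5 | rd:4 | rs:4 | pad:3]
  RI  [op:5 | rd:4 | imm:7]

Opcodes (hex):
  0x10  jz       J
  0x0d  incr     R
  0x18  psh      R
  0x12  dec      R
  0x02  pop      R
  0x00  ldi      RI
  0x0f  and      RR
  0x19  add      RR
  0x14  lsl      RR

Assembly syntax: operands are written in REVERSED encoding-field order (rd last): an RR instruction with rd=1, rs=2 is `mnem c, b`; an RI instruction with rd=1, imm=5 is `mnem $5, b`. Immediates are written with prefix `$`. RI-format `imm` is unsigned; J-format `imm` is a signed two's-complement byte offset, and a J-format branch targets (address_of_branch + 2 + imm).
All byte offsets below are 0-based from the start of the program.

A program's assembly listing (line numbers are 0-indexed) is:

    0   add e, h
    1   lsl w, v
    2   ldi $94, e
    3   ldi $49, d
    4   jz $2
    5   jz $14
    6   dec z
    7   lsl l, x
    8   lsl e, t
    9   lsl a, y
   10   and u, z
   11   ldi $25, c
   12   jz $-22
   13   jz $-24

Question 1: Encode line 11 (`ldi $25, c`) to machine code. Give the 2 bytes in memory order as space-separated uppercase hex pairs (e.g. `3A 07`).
L11: ldi op=0x0:5|rd=2:4|imm=25:7 ⇒ 0x0119 ⇒ little 19 01

19 01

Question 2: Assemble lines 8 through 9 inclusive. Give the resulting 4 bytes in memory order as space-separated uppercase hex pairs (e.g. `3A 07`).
A0 A6 00 A5

8. lsl fields op=0x14:5|rd=13:4|rs=4:4|pad=0:3 → word a6a0h → a0 a6
9. lsl fields op=0x14:5|rd=10:4|rs=0:4|pad=0:3 → word a500h → 00 a5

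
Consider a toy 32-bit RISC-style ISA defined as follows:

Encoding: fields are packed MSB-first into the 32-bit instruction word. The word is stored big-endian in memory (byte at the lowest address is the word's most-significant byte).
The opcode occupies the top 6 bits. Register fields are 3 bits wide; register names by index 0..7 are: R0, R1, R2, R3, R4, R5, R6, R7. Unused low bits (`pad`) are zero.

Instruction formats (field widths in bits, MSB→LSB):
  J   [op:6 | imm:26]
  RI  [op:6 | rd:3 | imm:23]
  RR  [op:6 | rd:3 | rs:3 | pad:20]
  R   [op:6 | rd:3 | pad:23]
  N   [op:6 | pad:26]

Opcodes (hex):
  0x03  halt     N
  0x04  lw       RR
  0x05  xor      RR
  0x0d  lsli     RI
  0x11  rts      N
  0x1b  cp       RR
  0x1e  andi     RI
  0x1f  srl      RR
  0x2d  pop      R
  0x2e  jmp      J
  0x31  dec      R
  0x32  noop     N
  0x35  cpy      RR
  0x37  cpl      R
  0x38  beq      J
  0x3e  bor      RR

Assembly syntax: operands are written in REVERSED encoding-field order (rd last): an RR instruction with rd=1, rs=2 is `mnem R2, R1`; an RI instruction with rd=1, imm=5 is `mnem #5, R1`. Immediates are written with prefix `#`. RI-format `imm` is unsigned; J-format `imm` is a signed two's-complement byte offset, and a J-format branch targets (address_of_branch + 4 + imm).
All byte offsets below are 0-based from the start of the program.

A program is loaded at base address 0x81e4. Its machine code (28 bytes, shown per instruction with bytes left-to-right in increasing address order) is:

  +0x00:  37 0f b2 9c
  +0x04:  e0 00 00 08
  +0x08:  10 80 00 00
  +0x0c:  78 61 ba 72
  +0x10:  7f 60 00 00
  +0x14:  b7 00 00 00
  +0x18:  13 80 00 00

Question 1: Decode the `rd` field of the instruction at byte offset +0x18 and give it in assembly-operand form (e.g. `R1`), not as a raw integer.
off 0x18: read 13 80 00 00 as big → 0x13800000
  opcode bits[31:26]=0x4: lw/RR
  rd@[25:23]=0x7 ⇒ R7
  rs@[22:20]=0x0 ⇒ R0

R7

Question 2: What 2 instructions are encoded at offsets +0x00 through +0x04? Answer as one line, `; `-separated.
+0x00: 37 0f b2 9c ⇒ word 0x370fb29c (big)
  op=0x370fb29c>>26=0xd ⇒ lsli (RI)
  rd: (w>>23)&0x7=0x6 → R6
  imm: (w>>0)&0x7fffff=0xfb29c → #1028764
+0x04: e0 00 00 08 ⇒ word 0xe0000008 (big)
  op=0xe0000008>>26=0x38 ⇒ beq (J)
  imm: (w>>0)&0x3ffffff=0x8 → #8

lsli #1028764, R6; beq #8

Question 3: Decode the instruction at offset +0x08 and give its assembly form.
lw R0, R1

+0x08: 10 80 00 00 ⇒ word 0x10800000 (big)
  op=0x10800000>>26=0x4 ⇒ lw (RR)
  rd@[25:23]=0x1 ⇒ R1
  rs@[22:20]=0x0 ⇒ R0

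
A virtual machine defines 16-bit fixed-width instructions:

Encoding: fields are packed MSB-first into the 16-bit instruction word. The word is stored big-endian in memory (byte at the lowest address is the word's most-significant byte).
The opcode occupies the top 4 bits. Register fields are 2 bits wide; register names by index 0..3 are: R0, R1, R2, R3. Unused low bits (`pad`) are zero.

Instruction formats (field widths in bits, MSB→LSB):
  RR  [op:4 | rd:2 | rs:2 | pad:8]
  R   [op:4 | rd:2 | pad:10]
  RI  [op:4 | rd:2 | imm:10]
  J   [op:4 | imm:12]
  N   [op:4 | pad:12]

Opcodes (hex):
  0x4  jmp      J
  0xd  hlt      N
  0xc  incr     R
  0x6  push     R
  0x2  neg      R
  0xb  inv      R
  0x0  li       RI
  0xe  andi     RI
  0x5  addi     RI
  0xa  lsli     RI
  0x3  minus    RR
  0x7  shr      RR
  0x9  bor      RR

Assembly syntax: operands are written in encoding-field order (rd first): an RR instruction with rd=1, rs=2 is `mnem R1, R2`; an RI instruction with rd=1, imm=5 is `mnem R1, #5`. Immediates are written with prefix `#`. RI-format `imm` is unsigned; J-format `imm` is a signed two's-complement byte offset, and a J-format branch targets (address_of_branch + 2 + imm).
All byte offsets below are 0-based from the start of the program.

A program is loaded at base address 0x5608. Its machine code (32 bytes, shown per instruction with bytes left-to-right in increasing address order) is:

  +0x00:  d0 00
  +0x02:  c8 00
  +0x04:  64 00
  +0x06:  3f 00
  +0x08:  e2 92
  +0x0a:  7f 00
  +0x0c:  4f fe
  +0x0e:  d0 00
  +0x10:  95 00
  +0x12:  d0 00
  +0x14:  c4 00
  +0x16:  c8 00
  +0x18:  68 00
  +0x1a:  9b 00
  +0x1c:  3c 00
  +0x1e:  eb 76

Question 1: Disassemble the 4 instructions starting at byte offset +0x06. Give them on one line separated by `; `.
minus R3, R3; andi R0, #658; shr R3, R3; jmp #-2

[06] 3f 00 → 0x3f00
  top 4b → 0x3 → minus [RR]
  rd: (w>>10)&0x3=0x3 → R3
  rs: (w>>8)&0x3=0x3 → R3
[08] e2 92 → 0xe292
  top 4b → 0xe → andi [RI]
  rd: (w>>10)&0x3=0x0 → R0
  imm: (w>>0)&0x3ff=0x292 → #658
[0a] 7f 00 → 0x7f00
  top 4b → 0x7 → shr [RR]
  rd: (w>>10)&0x3=0x3 → R3
  rs: (w>>8)&0x3=0x3 → R3
[0c] 4f fe → 0x4ffe
  top 4b → 0x4 → jmp [J]
  imm: (w>>0)&0xfff=0xffe (s12→-2) → #-2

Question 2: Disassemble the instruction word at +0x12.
[12] d0 00 → 0xd000
  top 4b → 0xd → hlt [N]

hlt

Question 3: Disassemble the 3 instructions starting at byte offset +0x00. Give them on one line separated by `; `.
+0x00: d0 00 ⇒ word 0xd000 (big)
  top 4b → 0xd → hlt [N]
+0x02: c8 00 ⇒ word 0xc800 (big)
  top 4b → 0xc → incr [R]
  rd: (w>>10)&0x3=0x2 → R2
+0x04: 64 00 ⇒ word 0x6400 (big)
  top 4b → 0x6 → push [R]
  rd: (w>>10)&0x3=0x1 → R1

hlt; incr R2; push R1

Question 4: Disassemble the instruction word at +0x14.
[14] c4 00 → 0xc400
  op=0xc400>>12=0xc ⇒ incr (R)
  [11:10] rd=1 = R1

incr R1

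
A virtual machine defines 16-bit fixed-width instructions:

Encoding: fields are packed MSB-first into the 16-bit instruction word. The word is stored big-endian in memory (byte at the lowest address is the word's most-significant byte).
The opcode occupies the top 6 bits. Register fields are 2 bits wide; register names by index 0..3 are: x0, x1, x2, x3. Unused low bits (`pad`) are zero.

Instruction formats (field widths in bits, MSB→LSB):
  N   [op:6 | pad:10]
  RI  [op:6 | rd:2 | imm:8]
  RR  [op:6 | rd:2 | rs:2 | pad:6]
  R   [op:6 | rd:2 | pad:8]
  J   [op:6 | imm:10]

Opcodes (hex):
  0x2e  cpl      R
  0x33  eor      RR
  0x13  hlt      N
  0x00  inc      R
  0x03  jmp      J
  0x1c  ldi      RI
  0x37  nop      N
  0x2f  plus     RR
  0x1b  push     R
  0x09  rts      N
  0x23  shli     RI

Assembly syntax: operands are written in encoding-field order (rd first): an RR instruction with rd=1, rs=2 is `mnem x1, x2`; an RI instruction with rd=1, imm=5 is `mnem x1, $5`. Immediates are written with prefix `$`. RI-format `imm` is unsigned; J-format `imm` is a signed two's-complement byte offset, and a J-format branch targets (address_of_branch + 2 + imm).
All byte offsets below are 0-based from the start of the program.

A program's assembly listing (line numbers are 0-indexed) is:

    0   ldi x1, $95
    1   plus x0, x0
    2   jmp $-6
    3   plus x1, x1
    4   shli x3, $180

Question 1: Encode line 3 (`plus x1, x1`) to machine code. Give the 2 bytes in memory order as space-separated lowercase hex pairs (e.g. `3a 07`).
bd 40

L3: plus op=0x2f:6|rd=1:2|rs=1:2|pad=0:6 ⇒ 0xbd40 ⇒ big bd 40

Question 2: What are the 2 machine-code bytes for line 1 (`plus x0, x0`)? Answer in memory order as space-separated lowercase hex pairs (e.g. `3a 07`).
bc 00

L1: plus op=0x2f:6|rd=0:2|rs=0:2|pad=0:6 ⇒ 0xbc00 ⇒ big bc 00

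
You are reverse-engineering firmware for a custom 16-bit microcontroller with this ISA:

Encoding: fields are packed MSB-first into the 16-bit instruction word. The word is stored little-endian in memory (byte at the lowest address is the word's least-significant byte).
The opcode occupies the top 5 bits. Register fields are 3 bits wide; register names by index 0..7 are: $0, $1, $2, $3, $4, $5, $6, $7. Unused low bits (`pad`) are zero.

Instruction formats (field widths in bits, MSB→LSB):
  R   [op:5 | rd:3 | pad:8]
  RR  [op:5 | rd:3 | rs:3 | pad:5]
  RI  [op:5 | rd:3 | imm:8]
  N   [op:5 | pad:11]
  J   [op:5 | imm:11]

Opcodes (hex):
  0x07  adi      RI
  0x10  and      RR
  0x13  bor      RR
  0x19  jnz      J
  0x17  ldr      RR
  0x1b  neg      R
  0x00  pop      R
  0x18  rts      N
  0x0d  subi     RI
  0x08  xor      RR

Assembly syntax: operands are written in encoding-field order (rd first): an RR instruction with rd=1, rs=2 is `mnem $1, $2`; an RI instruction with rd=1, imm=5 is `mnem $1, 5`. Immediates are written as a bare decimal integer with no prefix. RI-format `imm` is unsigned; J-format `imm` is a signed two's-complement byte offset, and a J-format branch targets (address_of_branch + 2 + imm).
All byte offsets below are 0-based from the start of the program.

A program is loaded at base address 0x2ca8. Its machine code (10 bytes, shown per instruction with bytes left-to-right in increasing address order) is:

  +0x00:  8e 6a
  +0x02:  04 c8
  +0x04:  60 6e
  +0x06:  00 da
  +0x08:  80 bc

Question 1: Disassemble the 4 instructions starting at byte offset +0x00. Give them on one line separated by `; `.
+0x00: 8e 6a ⇒ word 0x6a8e (little)
  opcode bits[15:11]=0xd: subi/RI
  rd: (w>>8)&0x7=0x2 → $2
  imm: (w>>0)&0xff=0x8e → 142
+0x02: 04 c8 ⇒ word 0xc804 (little)
  opcode bits[15:11]=0x19: jnz/J
  imm: (w>>0)&0x7ff=0x4 → 4
+0x04: 60 6e ⇒ word 0x6e60 (little)
  opcode bits[15:11]=0xd: subi/RI
  rd: (w>>8)&0x7=0x6 → $6
  imm: (w>>0)&0xff=0x60 → 96
+0x06: 00 da ⇒ word 0xda00 (little)
  opcode bits[15:11]=0x1b: neg/R
  rd: (w>>8)&0x7=0x2 → $2

subi $2, 142; jnz 4; subi $6, 96; neg $2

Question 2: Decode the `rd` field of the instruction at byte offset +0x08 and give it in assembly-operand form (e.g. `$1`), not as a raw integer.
+0x08: 80 bc ⇒ word 0xbc80 (little)
  opcode bits[15:11]=0x17: ldr/RR
  rd@[10:8]=0x4 ⇒ $4
  rs@[7:5]=0x4 ⇒ $4

$4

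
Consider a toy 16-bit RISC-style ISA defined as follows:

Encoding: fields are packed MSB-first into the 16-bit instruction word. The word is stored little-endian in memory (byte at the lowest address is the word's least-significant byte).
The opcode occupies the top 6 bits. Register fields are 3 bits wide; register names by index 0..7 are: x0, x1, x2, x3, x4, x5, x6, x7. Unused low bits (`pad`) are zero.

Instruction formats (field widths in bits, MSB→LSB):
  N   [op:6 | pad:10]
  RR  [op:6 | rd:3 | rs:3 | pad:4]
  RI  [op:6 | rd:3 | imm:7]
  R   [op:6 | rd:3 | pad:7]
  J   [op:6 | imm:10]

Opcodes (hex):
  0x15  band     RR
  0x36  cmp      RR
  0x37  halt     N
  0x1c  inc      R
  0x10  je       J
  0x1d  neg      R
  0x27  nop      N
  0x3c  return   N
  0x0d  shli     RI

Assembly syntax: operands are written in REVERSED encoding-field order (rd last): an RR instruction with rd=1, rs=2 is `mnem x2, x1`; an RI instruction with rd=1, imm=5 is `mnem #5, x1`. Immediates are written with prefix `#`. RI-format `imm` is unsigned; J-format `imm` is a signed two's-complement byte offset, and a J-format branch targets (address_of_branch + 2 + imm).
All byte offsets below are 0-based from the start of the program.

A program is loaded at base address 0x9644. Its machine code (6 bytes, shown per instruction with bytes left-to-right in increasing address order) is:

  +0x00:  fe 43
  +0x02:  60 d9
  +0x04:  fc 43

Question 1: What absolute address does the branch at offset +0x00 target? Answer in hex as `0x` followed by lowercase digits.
+0x00: fe 43 ⇒ word 0x43fe (little)
  op=0x43fe>>10=0x10 ⇒ je (J)
  imm: (w>>0)&0x3ff=0x3fe (s10→-2) → #-2
  target = base 0x9644 + off 0x00 + 2 + imm -2 = 0x9644

0x9644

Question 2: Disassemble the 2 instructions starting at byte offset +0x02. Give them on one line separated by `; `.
cmp x6, x2; je #-4

[02] 60 d9 → 0xd960
  opcode bits[15:10]=0x36: cmp/RR
  rd@[9:7]=0x2 ⇒ x2
  rs@[6:4]=0x6 ⇒ x6
[04] fc 43 → 0x43fc
  opcode bits[15:10]=0x10: je/J
  imm@[9:0]=0x3fc (s10→-4) ⇒ #-4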